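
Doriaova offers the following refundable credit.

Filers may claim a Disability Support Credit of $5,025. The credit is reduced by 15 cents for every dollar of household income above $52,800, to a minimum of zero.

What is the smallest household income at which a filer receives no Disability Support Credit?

$86,300

The credit falls by 15% of each dollar above $52,800, so it reaches zero when the excess is $5,025 / 15% = $33,500: income = $52,800 + $33,500 = $86,300.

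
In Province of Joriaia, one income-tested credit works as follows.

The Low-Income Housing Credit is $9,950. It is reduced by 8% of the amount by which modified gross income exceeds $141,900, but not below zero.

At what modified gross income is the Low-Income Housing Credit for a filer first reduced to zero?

The credit falls by 8% of each dollar above $141,900, so it reaches zero when the excess is $9,950 / 8% = $124,375: income = $141,900 + $124,375 = $266,275.

$266,275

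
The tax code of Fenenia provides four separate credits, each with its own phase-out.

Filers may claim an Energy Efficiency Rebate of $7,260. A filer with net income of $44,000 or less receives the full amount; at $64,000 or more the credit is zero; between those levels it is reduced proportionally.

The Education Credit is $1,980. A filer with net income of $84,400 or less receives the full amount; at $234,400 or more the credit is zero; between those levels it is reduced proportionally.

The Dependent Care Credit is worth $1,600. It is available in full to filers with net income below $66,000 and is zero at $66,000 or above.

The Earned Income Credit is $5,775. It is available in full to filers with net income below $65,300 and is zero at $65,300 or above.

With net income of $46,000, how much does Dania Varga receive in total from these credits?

Energy Efficiency Rebate: $46,000 is $2,000 into a $20,000 phase-out range, leaving 18,000/20,000 of the credit: $7,260 × 18,000/20,000 = $6,534.
Education Credit: $46,000 is at or below the $84,400 threshold, so the full $1,980 applies.
Dependent Care Credit: $46,000 is below the $66,000 cutoff, so the full $1,600 applies.
Earned Income Credit: $46,000 is below the $65,300 cutoff, so the full $5,775 applies.
Total: $6,534 + $1,980 + $1,600 + $5,775 = $15,889.

$15,889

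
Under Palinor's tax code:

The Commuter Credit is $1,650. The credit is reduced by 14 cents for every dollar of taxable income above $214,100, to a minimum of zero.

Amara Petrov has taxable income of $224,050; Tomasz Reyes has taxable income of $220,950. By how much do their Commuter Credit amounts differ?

$434

Amara ($224,050): Commuter Credit: 14% of the $9,950 excess over $214,100 is $1,393; credit = $1,650 − $1,393 = $257.
Tomasz ($220,950): Commuter Credit: 14% of the $6,850 excess over $214,100 is $959; credit = $1,650 − $959 = $691.
Difference: |$257 − $691| = $434.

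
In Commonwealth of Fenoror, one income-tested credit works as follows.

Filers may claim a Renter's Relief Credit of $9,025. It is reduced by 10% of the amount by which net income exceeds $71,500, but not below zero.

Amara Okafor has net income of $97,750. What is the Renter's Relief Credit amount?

Renter's Relief Credit: 10% of the $26,250 excess over $71,500 is $2,625; credit = $9,025 − $2,625 = $6,400.

$6,400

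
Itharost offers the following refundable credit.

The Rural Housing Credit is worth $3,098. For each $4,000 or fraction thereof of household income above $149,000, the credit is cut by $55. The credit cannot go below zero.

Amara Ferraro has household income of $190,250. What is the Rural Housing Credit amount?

$2,493

Rural Housing Credit: income exceeds $149,000 by $41,250, which is 11 full-or-partial $4,000 increments; reduction = 11 × $55 = $605, leaving $2,493.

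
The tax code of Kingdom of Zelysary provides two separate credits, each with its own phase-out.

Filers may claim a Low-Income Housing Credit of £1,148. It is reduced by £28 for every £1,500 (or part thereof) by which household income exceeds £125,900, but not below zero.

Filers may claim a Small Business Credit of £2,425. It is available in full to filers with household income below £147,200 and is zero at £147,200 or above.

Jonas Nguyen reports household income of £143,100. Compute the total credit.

Low-Income Housing Credit: income exceeds £125,900 by £17,200, which is 12 full-or-partial £1,500 increments; reduction = 12 × £28 = £336, leaving £812.
Small Business Credit: £143,100 is below the £147,200 cutoff, so the full £2,425 applies.
Total: £812 + £2,425 = £3,237.

£3,237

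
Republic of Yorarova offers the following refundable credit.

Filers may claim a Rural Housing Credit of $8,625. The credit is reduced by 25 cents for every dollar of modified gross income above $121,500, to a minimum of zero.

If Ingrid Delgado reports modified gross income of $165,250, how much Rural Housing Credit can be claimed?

$0

Rural Housing Credit: 25% of the $43,750 excess over $121,500 is $10,937.50 ≥ base, so the credit is $0.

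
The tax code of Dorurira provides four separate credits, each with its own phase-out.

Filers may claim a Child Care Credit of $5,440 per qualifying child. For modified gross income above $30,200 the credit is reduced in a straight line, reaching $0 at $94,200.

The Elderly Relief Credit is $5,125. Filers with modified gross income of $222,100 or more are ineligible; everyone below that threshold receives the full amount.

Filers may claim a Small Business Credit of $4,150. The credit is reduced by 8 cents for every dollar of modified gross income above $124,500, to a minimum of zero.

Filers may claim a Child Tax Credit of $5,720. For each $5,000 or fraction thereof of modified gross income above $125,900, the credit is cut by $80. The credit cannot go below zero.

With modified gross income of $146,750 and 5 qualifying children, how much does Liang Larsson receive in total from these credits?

$12,815

Child Care Credit: base = 5 × $5,440 = $27,200. $146,750 is at or above $94,200, so the credit is $0.
Elderly Relief Credit: $146,750 is below the $222,100 cutoff, so the full $5,125 applies.
Small Business Credit: 8% of the $22,250 excess over $124,500 is $1,780; credit = $4,150 − $1,780 = $2,370.
Child Tax Credit: income exceeds $125,900 by $20,850, which is 5 full-or-partial $5,000 increments; reduction = 5 × $80 = $400, leaving $5,320.
Total: $0 + $5,125 + $2,370 + $5,320 = $12,815.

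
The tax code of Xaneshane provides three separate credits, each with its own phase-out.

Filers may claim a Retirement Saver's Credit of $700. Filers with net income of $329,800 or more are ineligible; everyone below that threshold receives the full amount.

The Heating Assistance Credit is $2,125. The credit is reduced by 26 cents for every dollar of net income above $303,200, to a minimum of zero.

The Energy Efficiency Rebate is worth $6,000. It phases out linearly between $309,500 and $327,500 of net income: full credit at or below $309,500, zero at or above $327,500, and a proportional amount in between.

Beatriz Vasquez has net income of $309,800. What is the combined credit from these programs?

$7,009

Retirement Saver's Credit: $309,800 is below the $329,800 cutoff, so the full $700 applies.
Heating Assistance Credit: 26% of the $6,600 excess over $303,200 is $1,716; credit = $2,125 − $1,716 = $409.
Energy Efficiency Rebate: $309,800 is $300 into a $18,000 phase-out range, leaving 17,700/18,000 of the credit: $6,000 × 17,700/18,000 = $5,900.
Total: $700 + $409 + $5,900 = $7,009.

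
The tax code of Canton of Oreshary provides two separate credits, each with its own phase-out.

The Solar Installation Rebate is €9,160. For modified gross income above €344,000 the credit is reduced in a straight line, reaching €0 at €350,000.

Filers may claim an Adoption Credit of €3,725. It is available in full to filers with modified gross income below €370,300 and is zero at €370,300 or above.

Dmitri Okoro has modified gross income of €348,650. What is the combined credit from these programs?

Solar Installation Rebate: €348,650 is €4,650 into a €6,000 phase-out range, leaving 1,350/6,000 of the credit: €9,160 × 1,350/6,000 = €2,061.
Adoption Credit: €348,650 is below the €370,300 cutoff, so the full €3,725 applies.
Total: €2,061 + €3,725 = €5,786.

€5,786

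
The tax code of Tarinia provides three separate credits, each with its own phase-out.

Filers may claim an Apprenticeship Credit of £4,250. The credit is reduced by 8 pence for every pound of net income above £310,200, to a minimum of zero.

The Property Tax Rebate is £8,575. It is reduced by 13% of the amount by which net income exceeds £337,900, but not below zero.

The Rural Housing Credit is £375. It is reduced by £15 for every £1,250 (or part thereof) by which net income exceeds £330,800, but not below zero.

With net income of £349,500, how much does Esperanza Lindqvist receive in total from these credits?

Apprenticeship Credit: 8% of the £39,300 excess over £310,200 is £3,144; credit = £4,250 − £3,144 = £1,106.
Property Tax Rebate: 13% of the £11,600 excess over £337,900 is £1,508; credit = £8,575 − £1,508 = £7,067.
Rural Housing Credit: income exceeds £330,800 by £18,700, which is 15 full-or-partial £1,250 increments; reduction = 15 × £15 = £225, leaving £150.
Total: £1,106 + £7,067 + £150 = £8,323.

£8,323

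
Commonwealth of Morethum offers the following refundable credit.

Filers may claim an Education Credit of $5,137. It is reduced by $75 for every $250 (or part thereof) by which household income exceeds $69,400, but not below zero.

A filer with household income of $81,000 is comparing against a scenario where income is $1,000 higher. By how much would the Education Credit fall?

$300

At $81,000 — income exceeds $69,400 by $11,600, which is 47 full-or-partial $250 increments; reduction = 47 × $75 = $3,525, leaving $1,612.
At $82,000 — income exceeds $69,400 by $12,600, which is 51 full-or-partial $250 increments; reduction = 51 × $75 = $3,825, leaving $1,312.
Lost: $1,612 − $1,312 = $300.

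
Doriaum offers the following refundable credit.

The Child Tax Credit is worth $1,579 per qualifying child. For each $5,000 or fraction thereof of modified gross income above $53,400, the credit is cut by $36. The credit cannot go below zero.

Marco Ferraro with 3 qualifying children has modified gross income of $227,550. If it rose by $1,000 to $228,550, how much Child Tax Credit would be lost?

At $227,550 — base = 3 × $1,579 = $4,737. income exceeds $53,400 by $174,150, which is 35 full-or-partial $5,000 increments; reduction = 35 × $36 = $1,260, leaving $3,477.
At $228,550 — base = 3 × $1,579 = $4,737. income exceeds $53,400 by $175,150, which is 36 full-or-partial $5,000 increments; reduction = 36 × $36 = $1,296, leaving $3,441.
Lost: $3,477 − $3,441 = $36.

$36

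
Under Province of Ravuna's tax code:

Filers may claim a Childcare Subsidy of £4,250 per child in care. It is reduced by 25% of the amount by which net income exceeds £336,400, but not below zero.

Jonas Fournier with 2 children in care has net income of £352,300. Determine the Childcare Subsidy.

£4,525

Childcare Subsidy: base = 2 × £4,250 = £8,500. 25% of the £15,900 excess over £336,400 is £3,975; credit = £8,500 − £3,975 = £4,525.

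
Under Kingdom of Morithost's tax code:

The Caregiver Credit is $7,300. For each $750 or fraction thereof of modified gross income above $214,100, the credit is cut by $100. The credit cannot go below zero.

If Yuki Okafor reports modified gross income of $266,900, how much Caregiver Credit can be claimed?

Caregiver Credit: income exceeds $214,100 by $52,800, which is 71 full-or-partial $750 increments; reduction = 71 × $100 = $7,100, leaving $200.

$200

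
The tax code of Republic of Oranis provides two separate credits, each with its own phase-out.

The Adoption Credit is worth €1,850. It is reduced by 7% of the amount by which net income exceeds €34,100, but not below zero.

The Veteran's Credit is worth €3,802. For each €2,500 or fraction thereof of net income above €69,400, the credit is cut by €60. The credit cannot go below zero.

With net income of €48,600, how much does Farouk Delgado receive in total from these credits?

€4,637

Adoption Credit: 7% of the €14,500 excess over €34,100 is €1,015; credit = €1,850 − €1,015 = €835.
Veteran's Credit: €48,600 is at or below the €69,400 threshold, so the full €3,802 applies.
Total: €835 + €3,802 = €4,637.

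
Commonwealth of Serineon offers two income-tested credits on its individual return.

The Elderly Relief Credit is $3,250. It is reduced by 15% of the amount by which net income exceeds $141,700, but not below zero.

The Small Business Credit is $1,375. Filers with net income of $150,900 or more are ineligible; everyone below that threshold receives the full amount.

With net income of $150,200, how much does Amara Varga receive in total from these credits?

$3,350

Elderly Relief Credit: 15% of the $8,500 excess over $141,700 is $1,275; credit = $3,250 − $1,275 = $1,975.
Small Business Credit: $150,200 is below the $150,900 cutoff, so the full $1,375 applies.
Total: $1,975 + $1,375 = $3,350.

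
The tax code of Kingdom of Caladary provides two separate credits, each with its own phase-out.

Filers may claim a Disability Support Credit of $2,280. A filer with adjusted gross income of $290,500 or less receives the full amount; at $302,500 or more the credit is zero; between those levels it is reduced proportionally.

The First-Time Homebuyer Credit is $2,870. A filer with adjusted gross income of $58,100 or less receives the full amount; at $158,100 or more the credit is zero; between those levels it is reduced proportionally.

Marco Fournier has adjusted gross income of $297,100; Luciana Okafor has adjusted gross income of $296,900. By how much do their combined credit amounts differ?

Marco ($297,100): Disability Support Credit: $297,100 is $6,600 into a $12,000 phase-out range, leaving 5,400/12,000 of the credit: $2,280 × 5,400/12,000 = $1,026. First-Time Homebuyer Credit: $297,100 is at or above $158,100, so the credit is $0. total $1,026 + $0 = $1,026
Luciana ($296,900): Disability Support Credit: $296,900 is $6,400 into a $12,000 phase-out range, leaving 5,600/12,000 of the credit: $2,280 × 5,600/12,000 = $1,064. First-Time Homebuyer Credit: $296,900 is at or above $158,100, so the credit is $0. total $1,064 + $0 = $1,064
Difference: |$1,026 − $1,064| = $38.

$38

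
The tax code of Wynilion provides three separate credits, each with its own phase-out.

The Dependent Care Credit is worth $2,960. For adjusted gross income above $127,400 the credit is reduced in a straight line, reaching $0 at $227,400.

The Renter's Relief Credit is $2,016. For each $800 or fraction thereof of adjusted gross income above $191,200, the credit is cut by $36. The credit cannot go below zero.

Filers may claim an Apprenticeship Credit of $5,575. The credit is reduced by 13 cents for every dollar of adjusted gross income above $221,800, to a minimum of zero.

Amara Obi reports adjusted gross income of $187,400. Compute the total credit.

$8,775

Dependent Care Credit: $187,400 is $60,000 into a $100,000 phase-out range, leaving 40,000/100,000 of the credit: $2,960 × 40,000/100,000 = $1,184.
Renter's Relief Credit: $187,400 is at or below the $191,200 threshold, so the full $2,016 applies.
Apprenticeship Credit: $187,400 is at or below the $221,800 threshold, so the full $5,575 applies.
Total: $1,184 + $2,016 + $5,575 = $8,775.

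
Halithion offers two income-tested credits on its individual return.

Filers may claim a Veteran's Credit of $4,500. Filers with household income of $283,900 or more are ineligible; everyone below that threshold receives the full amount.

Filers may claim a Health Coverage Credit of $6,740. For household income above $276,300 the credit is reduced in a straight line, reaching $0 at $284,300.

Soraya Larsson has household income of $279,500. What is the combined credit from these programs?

Veteran's Credit: $279,500 is below the $283,900 cutoff, so the full $4,500 applies.
Health Coverage Credit: $279,500 is $3,200 into a $8,000 phase-out range, leaving 4,800/8,000 of the credit: $6,740 × 4,800/8,000 = $4,044.
Total: $4,500 + $4,044 = $8,544.

$8,544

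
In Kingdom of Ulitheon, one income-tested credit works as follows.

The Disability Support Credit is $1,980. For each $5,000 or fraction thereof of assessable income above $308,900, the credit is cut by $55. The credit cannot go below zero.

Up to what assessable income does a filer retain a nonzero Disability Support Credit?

After 35 increments the reduction is 35 × $55 = $1,925, leaving $55; one more increment wipes it out. Increment 35 ends at excess 35 × $5,000 = $175,000, so the highest qualifying income is $308,900 + $175,000 = $483,900.

$483,900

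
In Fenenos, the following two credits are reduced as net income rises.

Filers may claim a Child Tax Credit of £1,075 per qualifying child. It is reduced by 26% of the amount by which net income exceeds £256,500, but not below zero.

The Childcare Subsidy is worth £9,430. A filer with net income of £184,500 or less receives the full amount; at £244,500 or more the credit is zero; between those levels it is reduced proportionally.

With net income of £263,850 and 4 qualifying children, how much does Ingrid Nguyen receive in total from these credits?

£2,389

Child Tax Credit: base = 4 × £1,075 = £4,300. 26% of the £7,350 excess over £256,500 is £1,911; credit = £4,300 − £1,911 = £2,389.
Childcare Subsidy: £263,850 is at or above £244,500, so the credit is £0.
Total: £2,389 + £0 = £2,389.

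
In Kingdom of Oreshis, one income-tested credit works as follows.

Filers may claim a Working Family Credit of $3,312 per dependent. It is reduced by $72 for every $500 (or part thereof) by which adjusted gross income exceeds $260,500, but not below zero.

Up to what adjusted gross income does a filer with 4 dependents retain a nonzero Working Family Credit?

$352,000

Full credit = 4 × $3,312 = $13,248.
After 183 increments the reduction is 183 × $72 = $13,176, leaving $72; one more increment wipes it out. Increment 183 ends at excess 183 × $500 = $91,500, so the highest qualifying income is $260,500 + $91,500 = $352,000.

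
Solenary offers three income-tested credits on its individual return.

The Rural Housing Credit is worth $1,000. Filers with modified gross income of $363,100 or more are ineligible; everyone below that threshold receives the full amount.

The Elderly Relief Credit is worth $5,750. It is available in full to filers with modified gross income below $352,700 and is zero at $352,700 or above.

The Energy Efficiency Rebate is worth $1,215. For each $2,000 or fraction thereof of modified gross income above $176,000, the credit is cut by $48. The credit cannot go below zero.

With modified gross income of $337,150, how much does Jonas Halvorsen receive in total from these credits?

Rural Housing Credit: $337,150 is below the $363,100 cutoff, so the full $1,000 applies.
Elderly Relief Credit: $337,150 is below the $352,700 cutoff, so the full $5,750 applies.
Energy Efficiency Rebate: income exceeds $176,000 by $161,150 → 81 increments × $48 = $3,888 ≥ base, so the credit is $0.
Total: $1,000 + $5,750 + $0 = $6,750.

$6,750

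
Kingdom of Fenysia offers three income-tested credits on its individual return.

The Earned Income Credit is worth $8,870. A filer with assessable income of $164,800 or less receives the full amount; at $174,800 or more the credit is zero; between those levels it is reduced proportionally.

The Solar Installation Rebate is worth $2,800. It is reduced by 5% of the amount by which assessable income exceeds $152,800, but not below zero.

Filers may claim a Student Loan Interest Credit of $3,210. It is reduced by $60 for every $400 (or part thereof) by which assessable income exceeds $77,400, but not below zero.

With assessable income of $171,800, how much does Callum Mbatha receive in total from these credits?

$4,511

Earned Income Credit: $171,800 is $7,000 into a $10,000 phase-out range, leaving 3,000/10,000 of the credit: $8,870 × 3,000/10,000 = $2,661.
Solar Installation Rebate: 5% of the $19,000 excess over $152,800 is $950; credit = $2,800 − $950 = $1,850.
Student Loan Interest Credit: income exceeds $77,400 by $94,400 → 236 increments × $60 = $14,160 ≥ base, so the credit is $0.
Total: $2,661 + $1,850 + $0 = $4,511.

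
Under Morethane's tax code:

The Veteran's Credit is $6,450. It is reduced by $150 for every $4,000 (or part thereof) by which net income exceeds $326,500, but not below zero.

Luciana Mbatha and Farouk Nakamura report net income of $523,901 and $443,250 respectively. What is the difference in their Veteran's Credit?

$1,950

Luciana ($523,901): Veteran's Credit: income exceeds $326,500 by $197,401 → 50 increments × $150 = $7,500 ≥ base, so the credit is $0.
Farouk ($443,250): Veteran's Credit: income exceeds $326,500 by $116,750, which is 30 full-or-partial $4,000 increments; reduction = 30 × $150 = $4,500, leaving $1,950.
Difference: |$0 − $1,950| = $1,950.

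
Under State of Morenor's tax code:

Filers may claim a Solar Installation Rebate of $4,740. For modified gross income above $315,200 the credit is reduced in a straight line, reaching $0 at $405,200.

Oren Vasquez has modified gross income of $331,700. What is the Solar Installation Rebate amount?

$3,871

Solar Installation Rebate: $331,700 is $16,500 into a $90,000 phase-out range, leaving 73,500/90,000 of the credit: $4,740 × 73,500/90,000 = $3,871.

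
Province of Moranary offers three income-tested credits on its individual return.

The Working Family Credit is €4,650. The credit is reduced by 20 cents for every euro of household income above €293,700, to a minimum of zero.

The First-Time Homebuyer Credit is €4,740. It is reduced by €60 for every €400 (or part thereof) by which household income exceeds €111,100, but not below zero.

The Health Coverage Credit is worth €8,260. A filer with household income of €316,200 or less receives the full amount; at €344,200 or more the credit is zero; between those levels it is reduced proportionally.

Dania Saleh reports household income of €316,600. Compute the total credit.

Working Family Credit: 20% of the €22,900 excess over €293,700 is €4,580; credit = €4,650 − €4,580 = €70.
First-Time Homebuyer Credit: income exceeds €111,100 by €205,500 → 514 increments × €60 = €30,840 ≥ base, so the credit is €0.
Health Coverage Credit: €316,600 is €400 into a €28,000 phase-out range, leaving 27,600/28,000 of the credit: €8,260 × 27,600/28,000 = €8,142.
Total: €70 + €0 + €8,142 = €8,212.

€8,212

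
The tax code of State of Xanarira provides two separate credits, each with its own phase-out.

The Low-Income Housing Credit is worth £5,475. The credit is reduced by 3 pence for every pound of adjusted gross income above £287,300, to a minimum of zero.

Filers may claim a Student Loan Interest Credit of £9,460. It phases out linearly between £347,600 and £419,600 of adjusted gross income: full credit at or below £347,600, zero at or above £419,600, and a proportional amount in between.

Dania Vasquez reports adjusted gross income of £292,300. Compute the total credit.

£14,785

Low-Income Housing Credit: 3% of the £5,000 excess over £287,300 is £150; credit = £5,475 − £150 = £5,325.
Student Loan Interest Credit: £292,300 is at or below the £347,600 threshold, so the full £9,460 applies.
Total: £5,325 + £9,460 = £14,785.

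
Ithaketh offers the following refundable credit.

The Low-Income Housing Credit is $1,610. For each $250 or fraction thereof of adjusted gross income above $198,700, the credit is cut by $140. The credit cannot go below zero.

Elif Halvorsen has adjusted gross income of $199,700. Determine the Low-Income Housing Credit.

Low-Income Housing Credit: income exceeds $198,700 by $1,000, which is 4 full-or-partial $250 increments; reduction = 4 × $140 = $560, leaving $1,050.

$1,050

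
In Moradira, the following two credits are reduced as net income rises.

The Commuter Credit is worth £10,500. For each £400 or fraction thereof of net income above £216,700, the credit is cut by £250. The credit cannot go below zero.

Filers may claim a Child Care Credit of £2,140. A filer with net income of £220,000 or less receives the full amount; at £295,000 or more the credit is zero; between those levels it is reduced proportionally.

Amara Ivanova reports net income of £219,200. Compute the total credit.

£10,890

Commuter Credit: income exceeds £216,700 by £2,500, which is 7 full-or-partial £400 increments; reduction = 7 × £250 = £1,750, leaving £8,750.
Child Care Credit: £219,200 is at or below the £220,000 threshold, so the full £2,140 applies.
Total: £8,750 + £2,140 = £10,890.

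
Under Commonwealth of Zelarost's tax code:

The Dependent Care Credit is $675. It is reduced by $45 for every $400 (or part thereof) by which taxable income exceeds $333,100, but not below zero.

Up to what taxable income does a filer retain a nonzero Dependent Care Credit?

$338,700

After 14 increments the reduction is 14 × $45 = $630, leaving $45; one more increment wipes it out. Increment 14 ends at excess 14 × $400 = $5,600, so the highest qualifying income is $333,100 + $5,600 = $338,700.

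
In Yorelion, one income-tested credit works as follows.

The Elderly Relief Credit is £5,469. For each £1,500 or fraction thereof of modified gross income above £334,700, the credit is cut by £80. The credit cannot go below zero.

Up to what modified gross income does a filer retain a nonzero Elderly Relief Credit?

£436,700

After 68 increments the reduction is 68 × £80 = £5,440, leaving £29; one more increment wipes it out. Increment 68 ends at excess 68 × £1,500 = £102,000, so the highest qualifying income is £334,700 + £102,000 = £436,700.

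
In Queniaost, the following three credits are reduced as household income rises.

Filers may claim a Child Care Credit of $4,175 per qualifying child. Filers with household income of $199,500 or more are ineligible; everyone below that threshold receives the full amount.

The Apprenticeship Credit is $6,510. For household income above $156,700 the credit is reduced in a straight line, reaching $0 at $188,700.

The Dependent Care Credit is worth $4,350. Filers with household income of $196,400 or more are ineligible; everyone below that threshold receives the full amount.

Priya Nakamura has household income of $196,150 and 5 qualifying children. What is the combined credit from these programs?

$25,225

Child Care Credit: base = 5 × $4,175 = $20,875. $196,150 is below the $199,500 cutoff, so the full $20,875 applies.
Apprenticeship Credit: $196,150 is at or above $188,700, so the credit is $0.
Dependent Care Credit: $196,150 is below the $196,400 cutoff, so the full $4,350 applies.
Total: $20,875 + $0 + $4,350 = $25,225.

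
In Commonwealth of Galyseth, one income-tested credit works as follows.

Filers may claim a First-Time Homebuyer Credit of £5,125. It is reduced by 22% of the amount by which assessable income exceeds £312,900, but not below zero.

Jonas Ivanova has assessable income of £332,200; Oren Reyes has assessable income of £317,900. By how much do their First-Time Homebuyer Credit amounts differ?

Jonas (£332,200): First-Time Homebuyer Credit: 22% of the £19,300 excess over £312,900 is £4,246; credit = £5,125 − £4,246 = £879.
Oren (£317,900): First-Time Homebuyer Credit: 22% of the £5,000 excess over £312,900 is £1,100; credit = £5,125 − £1,100 = £4,025.
Difference: |£879 − £4,025| = £3,146.

£3,146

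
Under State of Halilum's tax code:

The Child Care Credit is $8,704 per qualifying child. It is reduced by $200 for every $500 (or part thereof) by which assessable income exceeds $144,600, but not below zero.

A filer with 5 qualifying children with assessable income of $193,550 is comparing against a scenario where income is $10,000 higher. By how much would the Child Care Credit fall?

$4,000

At $193,550 — base = 5 × $8,704 = $43,520. income exceeds $144,600 by $48,950, which is 98 full-or-partial $500 increments; reduction = 98 × $200 = $19,600, leaving $23,920.
At $203,550 — base = 5 × $8,704 = $43,520. income exceeds $144,600 by $58,950, which is 118 full-or-partial $500 increments; reduction = 118 × $200 = $23,600, leaving $19,920.
Lost: $23,920 − $19,920 = $4,000.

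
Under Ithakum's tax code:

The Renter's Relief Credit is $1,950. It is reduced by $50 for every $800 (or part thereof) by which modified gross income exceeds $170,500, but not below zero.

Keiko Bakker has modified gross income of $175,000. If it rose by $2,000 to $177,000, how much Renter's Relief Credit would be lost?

$150

At $175,000 — income exceeds $170,500 by $4,500, which is 6 full-or-partial $800 increments; reduction = 6 × $50 = $300, leaving $1,650.
At $177,000 — income exceeds $170,500 by $6,500, which is 9 full-or-partial $800 increments; reduction = 9 × $50 = $450, leaving $1,500.
Lost: $1,650 − $1,500 = $150.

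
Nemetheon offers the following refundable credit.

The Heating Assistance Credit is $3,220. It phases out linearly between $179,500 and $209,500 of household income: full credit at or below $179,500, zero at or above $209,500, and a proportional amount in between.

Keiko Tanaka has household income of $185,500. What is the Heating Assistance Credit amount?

$2,576

Heating Assistance Credit: $185,500 is $6,000 into a $30,000 phase-out range, leaving 24,000/30,000 of the credit: $3,220 × 24,000/30,000 = $2,576.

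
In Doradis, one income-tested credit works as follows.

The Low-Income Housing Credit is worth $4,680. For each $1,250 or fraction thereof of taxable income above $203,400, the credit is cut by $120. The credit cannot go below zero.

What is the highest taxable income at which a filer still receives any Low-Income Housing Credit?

After 38 increments the reduction is 38 × $120 = $4,560, leaving $120; one more increment wipes it out. Increment 38 ends at excess 38 × $1,250 = $47,500, so the highest qualifying income is $203,400 + $47,500 = $250,900.

$250,900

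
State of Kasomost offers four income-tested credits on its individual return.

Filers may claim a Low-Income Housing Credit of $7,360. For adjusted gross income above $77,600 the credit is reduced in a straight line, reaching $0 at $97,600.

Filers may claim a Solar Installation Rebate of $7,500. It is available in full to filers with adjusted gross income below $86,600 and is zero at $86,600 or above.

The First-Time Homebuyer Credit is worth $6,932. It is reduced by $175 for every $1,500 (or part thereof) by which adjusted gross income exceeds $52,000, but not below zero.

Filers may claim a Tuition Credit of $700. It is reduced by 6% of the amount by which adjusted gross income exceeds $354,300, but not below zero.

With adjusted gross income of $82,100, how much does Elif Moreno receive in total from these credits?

$17,161

Low-Income Housing Credit: $82,100 is $4,500 into a $20,000 phase-out range, leaving 15,500/20,000 of the credit: $7,360 × 15,500/20,000 = $5,704.
Solar Installation Rebate: $82,100 is below the $86,600 cutoff, so the full $7,500 applies.
First-Time Homebuyer Credit: income exceeds $52,000 by $30,100, which is 21 full-or-partial $1,500 increments; reduction = 21 × $175 = $3,675, leaving $3,257.
Tuition Credit: $82,100 is at or below the $354,300 threshold, so the full $700 applies.
Total: $5,704 + $7,500 + $3,257 + $700 = $17,161.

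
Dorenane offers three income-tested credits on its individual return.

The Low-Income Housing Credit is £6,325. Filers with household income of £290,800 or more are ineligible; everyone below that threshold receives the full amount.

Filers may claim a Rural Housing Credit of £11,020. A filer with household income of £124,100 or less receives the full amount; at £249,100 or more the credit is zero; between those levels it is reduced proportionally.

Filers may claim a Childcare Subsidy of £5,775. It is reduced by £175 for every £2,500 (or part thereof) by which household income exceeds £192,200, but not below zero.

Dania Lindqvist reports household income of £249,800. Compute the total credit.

£7,900

Low-Income Housing Credit: £249,800 is below the £290,800 cutoff, so the full £6,325 applies.
Rural Housing Credit: £249,800 is at or above £249,100, so the credit is £0.
Childcare Subsidy: income exceeds £192,200 by £57,600, which is 24 full-or-partial £2,500 increments; reduction = 24 × £175 = £4,200, leaving £1,575.
Total: £6,325 + £0 + £1,575 = £7,900.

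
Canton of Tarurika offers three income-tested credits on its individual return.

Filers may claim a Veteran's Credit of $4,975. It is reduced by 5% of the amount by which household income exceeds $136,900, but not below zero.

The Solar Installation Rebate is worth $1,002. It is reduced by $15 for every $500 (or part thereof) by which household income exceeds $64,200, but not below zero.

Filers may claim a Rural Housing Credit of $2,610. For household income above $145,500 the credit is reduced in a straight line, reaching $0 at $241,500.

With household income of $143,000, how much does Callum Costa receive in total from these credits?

Veteran's Credit: 5% of the $6,100 excess over $136,900 is $305; credit = $4,975 − $305 = $4,670.
Solar Installation Rebate: income exceeds $64,200 by $78,800 → 158 increments × $15 = $2,370 ≥ base, so the credit is $0.
Rural Housing Credit: $143,000 is at or below the $145,500 threshold, so the full $2,610 applies.
Total: $4,670 + $0 + $2,610 = $7,280.

$7,280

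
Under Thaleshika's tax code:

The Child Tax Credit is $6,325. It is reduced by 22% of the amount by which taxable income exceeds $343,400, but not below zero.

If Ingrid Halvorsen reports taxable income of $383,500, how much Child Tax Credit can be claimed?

$0

Child Tax Credit: 22% of the $40,100 excess over $343,400 is $8,822 ≥ base, so the credit is $0.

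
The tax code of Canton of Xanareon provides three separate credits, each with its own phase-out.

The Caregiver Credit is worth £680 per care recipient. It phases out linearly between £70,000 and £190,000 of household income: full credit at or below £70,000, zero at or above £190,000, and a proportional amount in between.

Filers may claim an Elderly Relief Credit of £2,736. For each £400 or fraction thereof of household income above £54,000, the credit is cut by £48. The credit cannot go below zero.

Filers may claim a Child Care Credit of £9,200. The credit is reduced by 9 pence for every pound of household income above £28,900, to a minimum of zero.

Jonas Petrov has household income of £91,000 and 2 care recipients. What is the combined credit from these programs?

Caregiver Credit: base = 2 × £680 = £1,360. £91,000 is £21,000 into a £120,000 phase-out range, leaving 99,000/120,000 of the credit: £1,360 × 99,000/120,000 = £1,122.
Elderly Relief Credit: income exceeds £54,000 by £37,000 → 93 increments × £48 = £4,464 ≥ base, so the credit is £0.
Child Care Credit: 9% of the £62,100 excess over £28,900 is £5,589; credit = £9,200 − £5,589 = £3,611.
Total: £1,122 + £0 + £3,611 = £4,733.

£4,733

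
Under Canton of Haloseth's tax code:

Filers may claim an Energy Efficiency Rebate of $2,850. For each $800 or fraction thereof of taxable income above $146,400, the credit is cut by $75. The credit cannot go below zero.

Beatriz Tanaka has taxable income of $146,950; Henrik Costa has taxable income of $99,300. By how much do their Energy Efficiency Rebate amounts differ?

$75

Beatriz ($146,950): Energy Efficiency Rebate: income exceeds $146,400 by $550, which is 1 full-or-partial $800 increment; reduction = 1 × $75 = $75, leaving $2,775.
Henrik ($99,300): Energy Efficiency Rebate: $99,300 is at or below the $146,400 threshold, so the full $2,850 applies.
Difference: |$2,775 − $2,850| = $75.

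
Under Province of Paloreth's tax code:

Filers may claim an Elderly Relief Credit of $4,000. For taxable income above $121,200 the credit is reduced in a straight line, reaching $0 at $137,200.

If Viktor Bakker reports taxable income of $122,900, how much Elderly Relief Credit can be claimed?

$3,575

Elderly Relief Credit: $122,900 is $1,700 into a $16,000 phase-out range, leaving 14,300/16,000 of the credit: $4,000 × 14,300/16,000 = $3,575.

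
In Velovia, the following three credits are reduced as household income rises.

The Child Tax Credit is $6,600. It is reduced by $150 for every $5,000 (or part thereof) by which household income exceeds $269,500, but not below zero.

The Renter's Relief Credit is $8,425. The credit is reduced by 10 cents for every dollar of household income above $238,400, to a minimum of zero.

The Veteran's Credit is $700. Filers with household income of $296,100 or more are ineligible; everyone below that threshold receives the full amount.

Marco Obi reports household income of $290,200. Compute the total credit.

$9,795

Child Tax Credit: income exceeds $269,500 by $20,700, which is 5 full-or-partial $5,000 increments; reduction = 5 × $150 = $750, leaving $5,850.
Renter's Relief Credit: 10% of the $51,800 excess over $238,400 is $5,180; credit = $8,425 − $5,180 = $3,245.
Veteran's Credit: $290,200 is below the $296,100 cutoff, so the full $700 applies.
Total: $5,850 + $3,245 + $700 = $9,795.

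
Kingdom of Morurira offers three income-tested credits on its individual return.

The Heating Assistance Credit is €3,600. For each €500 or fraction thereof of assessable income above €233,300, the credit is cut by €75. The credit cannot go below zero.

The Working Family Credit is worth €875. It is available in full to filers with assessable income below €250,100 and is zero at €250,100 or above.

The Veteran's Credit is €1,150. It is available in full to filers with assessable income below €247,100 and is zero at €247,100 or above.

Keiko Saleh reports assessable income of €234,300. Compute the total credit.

€5,475

Heating Assistance Credit: income exceeds €233,300 by €1,000, which is 2 full-or-partial €500 increments; reduction = 2 × €75 = €150, leaving €3,450.
Working Family Credit: €234,300 is below the €250,100 cutoff, so the full €875 applies.
Veteran's Credit: €234,300 is below the €247,100 cutoff, so the full €1,150 applies.
Total: €3,450 + €875 + €1,150 = €5,475.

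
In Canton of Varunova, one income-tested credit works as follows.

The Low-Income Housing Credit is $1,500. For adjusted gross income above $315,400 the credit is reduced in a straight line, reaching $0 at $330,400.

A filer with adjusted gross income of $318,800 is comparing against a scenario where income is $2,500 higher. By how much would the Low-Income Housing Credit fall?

At $318,800 — $318,800 is $3,400 into a $15,000 phase-out range, leaving 11,600/15,000 of the credit: $1,500 × 11,600/15,000 = $1,160.
At $321,300 — $321,300 is $5,900 into a $15,000 phase-out range, leaving 9,100/15,000 of the credit: $1,500 × 9,100/15,000 = $910.
Lost: $1,160 − $910 = $250.

$250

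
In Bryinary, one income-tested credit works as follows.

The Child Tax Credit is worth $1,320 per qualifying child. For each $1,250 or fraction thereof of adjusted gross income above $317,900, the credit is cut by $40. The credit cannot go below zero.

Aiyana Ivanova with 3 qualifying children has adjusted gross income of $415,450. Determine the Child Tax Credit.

Child Tax Credit: base = 3 × $1,320 = $3,960. income exceeds $317,900 by $97,550, which is 79 full-or-partial $1,250 increments; reduction = 79 × $40 = $3,160, leaving $800.

$800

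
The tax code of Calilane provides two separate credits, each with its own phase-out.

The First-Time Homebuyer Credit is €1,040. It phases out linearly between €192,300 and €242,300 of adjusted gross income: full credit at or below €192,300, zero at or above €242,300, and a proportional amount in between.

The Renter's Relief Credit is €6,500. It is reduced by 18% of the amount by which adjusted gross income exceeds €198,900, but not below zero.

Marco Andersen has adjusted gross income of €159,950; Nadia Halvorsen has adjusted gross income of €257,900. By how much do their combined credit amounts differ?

€7,540

Marco (€159,950): First-Time Homebuyer Credit: €159,950 is at or below the €192,300 threshold, so the full €1,040 applies. Renter's Relief Credit: €159,950 is at or below the €198,900 threshold, so the full €6,500 applies. total €1,040 + €6,500 = €7,540
Nadia (€257,900): First-Time Homebuyer Credit: €257,900 is at or above €242,300, so the credit is €0. Renter's Relief Credit: 18% of the €59,000 excess over €198,900 is €10,620 ≥ base, so the credit is €0. total €0 + €0 = €0
Difference: |€7,540 − €0| = €7,540.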